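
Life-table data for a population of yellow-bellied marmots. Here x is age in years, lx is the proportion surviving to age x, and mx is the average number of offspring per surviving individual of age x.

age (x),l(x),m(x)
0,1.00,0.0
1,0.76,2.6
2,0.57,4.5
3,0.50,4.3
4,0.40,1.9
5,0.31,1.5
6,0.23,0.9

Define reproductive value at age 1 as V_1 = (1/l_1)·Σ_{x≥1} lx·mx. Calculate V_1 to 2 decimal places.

lx·mx for x ≥ 1: 1.976, 2.565, 2.15, 0.76, 0.465, 0.207 → sum = 8.123
V_1 = 8.123 / l_1 = 8.123 / 0.76 = 10.688158… → 10.69

10.69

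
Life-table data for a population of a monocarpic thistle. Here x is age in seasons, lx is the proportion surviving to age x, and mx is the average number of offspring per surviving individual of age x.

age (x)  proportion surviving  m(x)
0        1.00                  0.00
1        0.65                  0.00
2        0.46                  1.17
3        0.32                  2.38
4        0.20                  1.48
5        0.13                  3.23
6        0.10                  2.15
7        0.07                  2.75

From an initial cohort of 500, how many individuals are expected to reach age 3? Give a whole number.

160

Expected survivors = N0 · l_3 = 500 × 0.32 = 160 → 160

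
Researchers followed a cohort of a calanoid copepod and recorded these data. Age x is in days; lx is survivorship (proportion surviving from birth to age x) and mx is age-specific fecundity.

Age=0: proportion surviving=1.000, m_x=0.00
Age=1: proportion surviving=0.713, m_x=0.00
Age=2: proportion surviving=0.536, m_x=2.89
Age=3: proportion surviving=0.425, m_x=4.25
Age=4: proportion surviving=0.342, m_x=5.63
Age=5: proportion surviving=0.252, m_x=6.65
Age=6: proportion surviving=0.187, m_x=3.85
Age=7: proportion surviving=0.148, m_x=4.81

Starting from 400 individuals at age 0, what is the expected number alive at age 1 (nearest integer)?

285

Expected survivors = N0 · l_1 = 400 × 0.713 = 285.2 → 285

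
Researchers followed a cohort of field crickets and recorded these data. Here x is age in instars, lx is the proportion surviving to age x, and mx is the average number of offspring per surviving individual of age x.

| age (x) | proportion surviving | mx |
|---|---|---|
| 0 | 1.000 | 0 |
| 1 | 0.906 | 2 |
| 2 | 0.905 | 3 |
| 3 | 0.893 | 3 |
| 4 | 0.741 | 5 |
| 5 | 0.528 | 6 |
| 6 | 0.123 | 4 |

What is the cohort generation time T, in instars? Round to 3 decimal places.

3.355

lx·mx: 0, 1.812, 2.715, 2.679, 3.705, 3.168, 0.492 → R0 = 14.571
x·lx·mx: 0, 1.812, 5.43, 8.037, 14.82, 15.84, 2.952 → Σ = 48.891
T = 48.891 / 14.571 = 3.355363… → 3.355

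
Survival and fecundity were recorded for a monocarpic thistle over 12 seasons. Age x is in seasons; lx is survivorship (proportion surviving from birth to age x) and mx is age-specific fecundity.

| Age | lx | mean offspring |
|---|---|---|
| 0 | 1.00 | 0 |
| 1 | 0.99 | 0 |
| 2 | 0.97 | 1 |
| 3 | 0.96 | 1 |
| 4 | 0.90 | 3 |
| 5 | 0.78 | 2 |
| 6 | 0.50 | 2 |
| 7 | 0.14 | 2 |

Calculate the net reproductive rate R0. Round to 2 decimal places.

7.47

lx·mx by age: 0, 0, 0.97, 0.96, 2.7, 1.56, 1, 0.28
R0 = Σ lx·mx = 7.47 → 7.47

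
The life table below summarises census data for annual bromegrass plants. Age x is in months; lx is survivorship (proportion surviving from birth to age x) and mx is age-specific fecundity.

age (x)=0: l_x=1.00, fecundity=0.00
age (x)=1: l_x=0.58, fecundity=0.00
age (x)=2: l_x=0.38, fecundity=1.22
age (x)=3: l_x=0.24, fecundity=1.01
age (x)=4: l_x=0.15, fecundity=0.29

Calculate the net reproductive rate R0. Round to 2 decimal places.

0.75

lx·mx by age: 0, 0, 0.4636, 0.2424, 0.0435
R0 = Σ lx·mx = 0.7495 → 0.75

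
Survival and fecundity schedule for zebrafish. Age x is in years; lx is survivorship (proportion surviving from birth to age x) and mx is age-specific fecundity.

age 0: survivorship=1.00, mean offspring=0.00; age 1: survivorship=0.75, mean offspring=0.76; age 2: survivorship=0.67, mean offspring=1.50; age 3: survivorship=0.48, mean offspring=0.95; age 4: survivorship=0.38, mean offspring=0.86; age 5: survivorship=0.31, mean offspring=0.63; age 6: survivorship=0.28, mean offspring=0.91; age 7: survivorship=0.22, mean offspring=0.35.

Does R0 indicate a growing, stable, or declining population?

R0 = Σ lx·mx = 0 + 0.57 + 1.005 + 0.456 + 0.3268 + 0.1953 + 0.2548 + 0.077 = 2.8849
R0 > 1, so the population is growing.

growing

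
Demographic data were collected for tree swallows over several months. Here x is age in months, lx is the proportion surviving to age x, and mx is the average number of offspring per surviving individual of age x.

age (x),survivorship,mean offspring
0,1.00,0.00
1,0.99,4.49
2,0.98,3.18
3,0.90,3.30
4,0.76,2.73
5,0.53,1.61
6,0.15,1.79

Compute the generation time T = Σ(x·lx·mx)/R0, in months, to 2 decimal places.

lx·mx: 0, 4.4451, 3.1164, 2.97, 2.0748, 0.8533, 0.2685 → R0 = 13.7281
x·lx·mx: 0, 4.4451, 6.2328, 8.91, 8.2992, 4.2665, 1.611 → Σ = 33.7646
T = 33.7646 / 13.7281 = 2.459525… → 2.46

2.46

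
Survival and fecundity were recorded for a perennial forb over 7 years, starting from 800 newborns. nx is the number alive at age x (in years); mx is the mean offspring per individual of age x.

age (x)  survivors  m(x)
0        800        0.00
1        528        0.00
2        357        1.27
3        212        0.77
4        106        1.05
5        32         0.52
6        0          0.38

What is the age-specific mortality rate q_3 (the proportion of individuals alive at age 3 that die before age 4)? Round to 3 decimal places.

0.500

lx = nx/n0 = nx/800: 1, 0.66, 0.44625, 0.265, 0.1325, 0.04, 0
q_3 = (l_3 − l_4) / l_3 = (0.265 − 0.1325) / 0.265
     = 0.1325 / 0.265 = 0.5 → 0.500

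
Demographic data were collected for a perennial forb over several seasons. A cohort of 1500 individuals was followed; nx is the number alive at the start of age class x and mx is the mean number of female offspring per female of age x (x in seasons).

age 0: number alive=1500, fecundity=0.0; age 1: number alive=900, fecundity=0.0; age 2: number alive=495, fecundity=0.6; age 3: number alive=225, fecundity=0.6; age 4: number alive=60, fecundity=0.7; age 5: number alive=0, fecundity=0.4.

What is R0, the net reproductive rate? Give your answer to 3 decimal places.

0.316

lx = nx/n0 = nx/1500: 1, 0.6, 0.33, 0.15, 0.04, 0
lx·mx by age: 0, 0, 0.198, 0.09, 0.028, 0
R0 = Σ lx·mx = 0.316 → 0.316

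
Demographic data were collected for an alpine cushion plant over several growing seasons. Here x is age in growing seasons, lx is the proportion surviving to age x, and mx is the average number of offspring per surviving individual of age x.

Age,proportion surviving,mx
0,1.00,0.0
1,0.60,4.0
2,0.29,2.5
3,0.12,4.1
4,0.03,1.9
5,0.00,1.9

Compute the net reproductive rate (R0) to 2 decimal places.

lx·mx by age: 0, 2.4, 0.725, 0.492, 0.057, 0
R0 = Σ lx·mx = 3.674 → 3.67

3.67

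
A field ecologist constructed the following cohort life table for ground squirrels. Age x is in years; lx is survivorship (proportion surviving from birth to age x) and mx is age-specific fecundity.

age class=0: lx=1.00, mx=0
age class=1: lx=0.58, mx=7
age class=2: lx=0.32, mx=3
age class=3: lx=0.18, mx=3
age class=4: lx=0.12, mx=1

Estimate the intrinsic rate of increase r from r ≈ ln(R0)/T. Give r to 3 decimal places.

R0 = Σ lx·mx = 0 + 4.06 + 0.96 + 0.54 + 0.12 = 5.68
Σ x·lx·mx = 8.08; T = 8.08/5.68 = 1.42254…
r ≈ ln(R0)/T = ln(5.68)/1.42254… = 1.22103… → 1.221

1.221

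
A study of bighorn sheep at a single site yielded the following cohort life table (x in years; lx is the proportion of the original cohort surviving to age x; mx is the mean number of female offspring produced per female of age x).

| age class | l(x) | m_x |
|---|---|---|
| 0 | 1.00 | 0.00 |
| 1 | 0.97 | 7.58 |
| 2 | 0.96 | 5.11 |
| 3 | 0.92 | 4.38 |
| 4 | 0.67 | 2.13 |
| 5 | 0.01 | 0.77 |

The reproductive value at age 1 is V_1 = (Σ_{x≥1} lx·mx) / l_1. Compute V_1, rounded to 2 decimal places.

18.27

lx·mx for x ≥ 1: 7.3526, 4.9056, 4.0296, 1.4271, 0.0077 → sum = 17.7226
V_1 = 17.7226 / l_1 = 17.7226 / 0.97 = 18.270722… → 18.27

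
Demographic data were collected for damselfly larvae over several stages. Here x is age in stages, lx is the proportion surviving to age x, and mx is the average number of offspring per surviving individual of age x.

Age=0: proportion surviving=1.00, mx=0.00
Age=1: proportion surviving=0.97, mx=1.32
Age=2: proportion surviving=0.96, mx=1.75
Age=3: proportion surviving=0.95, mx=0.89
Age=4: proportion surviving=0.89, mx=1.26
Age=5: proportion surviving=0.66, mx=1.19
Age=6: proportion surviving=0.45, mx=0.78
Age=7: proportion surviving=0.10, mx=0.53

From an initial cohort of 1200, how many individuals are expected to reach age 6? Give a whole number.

Expected survivors = N0 · l_6 = 1200 × 0.45 = 540 → 540

540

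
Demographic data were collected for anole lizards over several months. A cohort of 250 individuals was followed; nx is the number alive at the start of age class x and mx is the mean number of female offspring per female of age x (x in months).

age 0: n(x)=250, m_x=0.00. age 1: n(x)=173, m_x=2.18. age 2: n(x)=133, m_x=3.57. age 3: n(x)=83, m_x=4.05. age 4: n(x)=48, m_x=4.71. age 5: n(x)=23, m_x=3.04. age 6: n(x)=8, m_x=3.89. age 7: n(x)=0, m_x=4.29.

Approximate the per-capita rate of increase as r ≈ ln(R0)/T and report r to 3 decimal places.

lx = nx/n0 = nx/250: 1, 0.692, 0.532, 0.332, 0.192, 0.092, 0.032, 0
R0 = Σ lx·mx = 0 + 1.50856 + 1.89924 + 1.3446 + 0.90432 + 0.27968 + 0.12448 + 0 = 6.06088
Σ x·lx·mx = 15.1034; T = 15.1034/6.06088 = 2.49195…
r ≈ ln(R0)/T = ln(6.06088)/2.49195… = 0.72307… → 0.723

0.723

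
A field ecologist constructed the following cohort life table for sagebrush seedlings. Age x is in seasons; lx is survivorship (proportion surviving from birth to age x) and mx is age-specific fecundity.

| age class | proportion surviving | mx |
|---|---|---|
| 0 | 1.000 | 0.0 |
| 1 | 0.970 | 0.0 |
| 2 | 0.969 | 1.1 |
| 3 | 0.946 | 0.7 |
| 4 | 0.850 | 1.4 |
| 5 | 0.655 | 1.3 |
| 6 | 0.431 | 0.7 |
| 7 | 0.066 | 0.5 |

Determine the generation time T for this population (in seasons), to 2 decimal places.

lx·mx: 0, 0, 1.0659, 0.6622, 1.19, 0.8515, 0.3017, 0.033 → R0 = 4.1043
x·lx·mx: 0, 0, 2.1318, 1.9866, 4.76, 4.2575, 1.8102, 0.231 → Σ = 15.1771
T = 15.1771 / 4.1043 = 3.697853… → 3.70

3.70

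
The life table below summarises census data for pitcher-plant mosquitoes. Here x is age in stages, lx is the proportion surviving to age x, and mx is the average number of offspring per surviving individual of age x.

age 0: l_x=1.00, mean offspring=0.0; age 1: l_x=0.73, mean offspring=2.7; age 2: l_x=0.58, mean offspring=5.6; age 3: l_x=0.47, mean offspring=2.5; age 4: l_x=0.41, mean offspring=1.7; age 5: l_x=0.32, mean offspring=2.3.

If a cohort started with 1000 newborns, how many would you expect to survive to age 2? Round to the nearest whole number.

Expected survivors = N0 · l_2 = 1000 × 0.58 = 580 → 580

580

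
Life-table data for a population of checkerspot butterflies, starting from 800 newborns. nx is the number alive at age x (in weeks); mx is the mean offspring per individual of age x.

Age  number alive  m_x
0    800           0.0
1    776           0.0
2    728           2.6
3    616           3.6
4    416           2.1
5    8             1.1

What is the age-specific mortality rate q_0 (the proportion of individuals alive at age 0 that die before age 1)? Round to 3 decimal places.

lx = nx/n0 = nx/800: 1, 0.97, 0.91, 0.77, 0.52, 0.01
q_0 = (l_0 − l_1) / l_0 = (1 − 0.97) / 1
     = 0.03 / 1 = 0.03 → 0.030

0.030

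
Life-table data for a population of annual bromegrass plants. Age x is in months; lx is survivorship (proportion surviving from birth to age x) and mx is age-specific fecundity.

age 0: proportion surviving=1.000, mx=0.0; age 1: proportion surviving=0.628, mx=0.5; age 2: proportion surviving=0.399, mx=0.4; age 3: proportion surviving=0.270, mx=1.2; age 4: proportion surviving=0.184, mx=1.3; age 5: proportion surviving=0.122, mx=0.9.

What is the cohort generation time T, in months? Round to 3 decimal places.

2.713

lx·mx: 0, 0.314, 0.1596, 0.324, 0.2392, 0.1098 → R0 = 1.1466
x·lx·mx: 0, 0.314, 0.3192, 0.972, 0.9568, 0.549 → Σ = 3.111
T = 3.111 / 1.1466 = 2.713239… → 2.713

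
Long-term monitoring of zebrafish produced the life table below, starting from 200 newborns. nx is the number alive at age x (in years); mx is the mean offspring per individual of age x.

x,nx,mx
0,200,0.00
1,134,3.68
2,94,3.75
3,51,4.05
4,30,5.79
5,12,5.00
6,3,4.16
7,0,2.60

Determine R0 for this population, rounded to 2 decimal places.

6.49

lx = nx/n0 = nx/200: 1, 0.67, 0.47, 0.255, 0.15, 0.06, 0.015, 0
lx·mx by age: 0, 2.4656, 1.7625, 1.03275, 0.8685, 0.3, 0.0624, 0
R0 = Σ lx·mx = 6.49175 → 6.49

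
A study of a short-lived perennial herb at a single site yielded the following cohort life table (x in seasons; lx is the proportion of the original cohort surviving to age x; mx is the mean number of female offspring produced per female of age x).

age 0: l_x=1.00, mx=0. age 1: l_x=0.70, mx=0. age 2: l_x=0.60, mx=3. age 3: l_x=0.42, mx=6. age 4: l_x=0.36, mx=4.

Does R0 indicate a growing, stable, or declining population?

growing

R0 = Σ lx·mx = 0 + 0 + 1.8 + 2.52 + 1.44 = 5.76
R0 > 1, so the population is growing.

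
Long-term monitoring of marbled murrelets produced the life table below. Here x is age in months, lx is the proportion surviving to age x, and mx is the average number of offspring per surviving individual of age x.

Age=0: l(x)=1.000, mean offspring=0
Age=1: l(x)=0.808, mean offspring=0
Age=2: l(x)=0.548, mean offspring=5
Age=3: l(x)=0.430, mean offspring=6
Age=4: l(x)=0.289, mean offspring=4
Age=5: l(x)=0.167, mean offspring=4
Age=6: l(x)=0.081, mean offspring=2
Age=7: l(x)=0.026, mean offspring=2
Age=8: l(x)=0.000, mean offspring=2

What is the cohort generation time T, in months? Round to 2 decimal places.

3.06

lx·mx: 0, 0, 2.74, 2.58, 1.156, 0.668, 0.162, 0.052, 0 → R0 = 7.358
x·lx·mx: 0, 0, 5.48, 7.74, 4.624, 3.34, 0.972, 0.364, 0 → Σ = 22.52
T = 22.52 / 7.358 = 3.060614… → 3.06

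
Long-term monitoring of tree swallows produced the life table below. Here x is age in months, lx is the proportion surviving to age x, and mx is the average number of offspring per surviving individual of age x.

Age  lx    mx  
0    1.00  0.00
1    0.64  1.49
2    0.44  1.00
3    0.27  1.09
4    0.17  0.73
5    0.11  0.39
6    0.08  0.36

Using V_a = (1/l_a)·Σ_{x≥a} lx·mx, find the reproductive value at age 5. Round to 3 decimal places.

0.652

lx·mx for x ≥ 5: 0.0429, 0.0288 → sum = 0.0717
V_5 = 0.0717 / l_5 = 0.0717 / 0.11 = 0.651818… → 0.652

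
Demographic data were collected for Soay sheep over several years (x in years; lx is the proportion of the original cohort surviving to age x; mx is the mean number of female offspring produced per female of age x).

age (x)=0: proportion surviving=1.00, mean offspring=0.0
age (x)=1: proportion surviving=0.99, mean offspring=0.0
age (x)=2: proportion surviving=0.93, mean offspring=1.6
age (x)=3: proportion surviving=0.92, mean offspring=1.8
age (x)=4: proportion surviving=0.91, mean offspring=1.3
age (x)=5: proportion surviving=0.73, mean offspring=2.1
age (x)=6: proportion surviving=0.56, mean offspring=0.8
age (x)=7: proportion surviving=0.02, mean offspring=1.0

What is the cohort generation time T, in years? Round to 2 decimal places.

lx·mx: 0, 0, 1.488, 1.656, 1.183, 1.533, 0.448, 0.02 → R0 = 6.328
x·lx·mx: 0, 0, 2.976, 4.968, 4.732, 7.665, 2.688, 0.14 → Σ = 23.169
T = 23.169 / 6.328 = 3.661346… → 3.66

3.66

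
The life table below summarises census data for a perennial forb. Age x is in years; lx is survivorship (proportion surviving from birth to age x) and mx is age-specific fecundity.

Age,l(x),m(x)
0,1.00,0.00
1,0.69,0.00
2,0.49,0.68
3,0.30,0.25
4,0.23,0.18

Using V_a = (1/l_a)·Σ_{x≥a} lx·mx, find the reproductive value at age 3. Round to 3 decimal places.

lx·mx for x ≥ 3: 0.075, 0.0414 → sum = 0.1164
V_3 = 0.1164 / l_3 = 0.1164 / 0.3 = 0.388 → 0.388

0.388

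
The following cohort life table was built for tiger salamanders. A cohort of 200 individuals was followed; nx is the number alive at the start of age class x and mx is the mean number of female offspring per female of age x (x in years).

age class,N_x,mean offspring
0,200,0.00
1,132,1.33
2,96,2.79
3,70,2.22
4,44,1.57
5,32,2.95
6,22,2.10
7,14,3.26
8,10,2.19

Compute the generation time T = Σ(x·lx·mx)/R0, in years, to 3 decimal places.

3.079

lx = nx/n0 = nx/200: 1, 0.66, 0.48, 0.35, 0.22, 0.16, 0.11, 0.07, 0.05
lx·mx: 0, 0.8778, 1.3392, 0.777, 0.3454, 0.472, 0.231, 0.2282, 0.1095 → R0 = 4.3801
x·lx·mx: 0, 0.8778, 2.6784, 2.331, 1.3816, 2.36, 1.386, 1.5974, 0.876 → Σ = 13.4882
T = 13.4882 / 4.3801 = 3.079427… → 3.079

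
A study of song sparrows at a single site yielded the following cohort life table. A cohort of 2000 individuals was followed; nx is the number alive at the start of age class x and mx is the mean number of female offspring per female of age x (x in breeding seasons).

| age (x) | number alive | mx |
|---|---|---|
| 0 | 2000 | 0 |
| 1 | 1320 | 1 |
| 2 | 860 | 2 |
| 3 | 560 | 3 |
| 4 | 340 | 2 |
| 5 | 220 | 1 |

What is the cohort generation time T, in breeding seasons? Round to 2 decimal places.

2.42

lx = nx/n0 = nx/2000: 1, 0.66, 0.43, 0.28, 0.17, 0.11
lx·mx: 0, 0.66, 0.86, 0.84, 0.34, 0.11 → R0 = 2.81
x·lx·mx: 0, 0.66, 1.72, 2.52, 1.36, 0.55 → Σ = 6.81
T = 6.81 / 2.81 = 2.423488… → 2.42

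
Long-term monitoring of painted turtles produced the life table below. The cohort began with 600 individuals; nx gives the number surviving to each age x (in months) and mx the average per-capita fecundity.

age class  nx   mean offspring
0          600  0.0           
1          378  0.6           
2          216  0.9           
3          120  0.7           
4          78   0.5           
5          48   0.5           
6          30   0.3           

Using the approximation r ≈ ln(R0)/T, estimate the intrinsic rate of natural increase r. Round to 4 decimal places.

lx = nx/n0 = nx/600: 1, 0.63, 0.36, 0.2, 0.13, 0.08, 0.05
R0 = Σ lx·mx = 0 + 0.378 + 0.324 + 0.14 + 0.065 + 0.04 + 0.015 = 0.962
Σ x·lx·mx = 1.996; T = 1.996/0.962 = 2.07484…
r ≈ ln(R0)/T = ln(0.962)/2.07484… = -0.018672… → -0.0187

-0.0187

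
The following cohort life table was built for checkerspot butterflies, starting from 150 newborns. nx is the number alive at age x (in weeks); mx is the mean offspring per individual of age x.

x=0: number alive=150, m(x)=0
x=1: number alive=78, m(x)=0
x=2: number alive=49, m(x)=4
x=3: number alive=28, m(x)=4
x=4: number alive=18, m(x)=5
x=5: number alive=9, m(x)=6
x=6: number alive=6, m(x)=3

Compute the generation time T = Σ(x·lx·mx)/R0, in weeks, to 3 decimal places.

lx = nx/n0 = nx/150: 1, 0.52, 0.32667…, 0.18667…, 0.12, 0.06, 0.04
lx·mx: 0, 0, 1.306667…, 0.746667…, 0.6, 0.36, 0.12 → R0 = 3.133333…
x·lx·mx: 0, 0, 2.613333…, 2.24…, 2.4, 1.8, 0.72 → Σ = 9.773333…
T = 9.773333… / 3.133333… = 3.119149… → 3.119

3.119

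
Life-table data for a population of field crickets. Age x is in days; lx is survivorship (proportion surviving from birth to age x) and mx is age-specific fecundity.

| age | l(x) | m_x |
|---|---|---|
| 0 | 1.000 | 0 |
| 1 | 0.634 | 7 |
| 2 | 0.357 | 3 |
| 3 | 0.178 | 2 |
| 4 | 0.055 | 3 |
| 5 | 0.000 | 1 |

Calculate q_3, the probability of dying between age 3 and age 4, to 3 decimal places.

q_3 = (l_3 − l_4) / l_3 = (0.178 − 0.055) / 0.178
     = 0.123 / 0.178 = 0.691011… → 0.691

0.691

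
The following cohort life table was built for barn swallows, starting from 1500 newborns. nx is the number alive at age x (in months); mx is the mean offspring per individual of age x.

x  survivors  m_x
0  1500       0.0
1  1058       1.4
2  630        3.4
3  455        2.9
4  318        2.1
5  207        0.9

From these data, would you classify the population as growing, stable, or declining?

lx = nx/n0 = nx/1500: 1, 0.70533…, 0.42, 0.30333…, 0.212, 0.138
R0 = Σ lx·mx = 0 + 0.987467… + 1.428 + 0.879667… + 0.4452 + 0.1242 = 3.864533…
R0 > 1, so the population is growing.

growing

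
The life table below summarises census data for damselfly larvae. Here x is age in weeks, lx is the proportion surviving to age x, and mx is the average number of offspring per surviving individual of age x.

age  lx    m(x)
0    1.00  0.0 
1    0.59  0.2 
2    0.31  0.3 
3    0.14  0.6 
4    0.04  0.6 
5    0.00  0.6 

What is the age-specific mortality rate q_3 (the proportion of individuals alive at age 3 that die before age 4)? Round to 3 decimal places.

q_3 = (l_3 − l_4) / l_3 = (0.14 − 0.04) / 0.14
     = 0.1 / 0.14 = 0.714286… → 0.714

0.714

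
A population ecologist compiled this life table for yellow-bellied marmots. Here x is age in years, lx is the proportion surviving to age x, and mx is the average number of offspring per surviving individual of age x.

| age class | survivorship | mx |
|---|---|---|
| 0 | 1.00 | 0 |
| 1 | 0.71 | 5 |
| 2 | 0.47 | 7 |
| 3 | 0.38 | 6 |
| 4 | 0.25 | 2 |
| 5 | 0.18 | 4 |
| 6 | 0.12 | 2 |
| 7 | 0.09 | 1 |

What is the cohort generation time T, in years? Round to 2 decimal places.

2.31

lx·mx: 0, 3.55, 3.29, 2.28, 0.5, 0.72, 0.24, 0.09 → R0 = 10.67
x·lx·mx: 0, 3.55, 6.58, 6.84, 2, 3.6, 1.44, 0.63 → Σ = 24.64
T = 24.64 / 10.67 = 2.309278… → 2.31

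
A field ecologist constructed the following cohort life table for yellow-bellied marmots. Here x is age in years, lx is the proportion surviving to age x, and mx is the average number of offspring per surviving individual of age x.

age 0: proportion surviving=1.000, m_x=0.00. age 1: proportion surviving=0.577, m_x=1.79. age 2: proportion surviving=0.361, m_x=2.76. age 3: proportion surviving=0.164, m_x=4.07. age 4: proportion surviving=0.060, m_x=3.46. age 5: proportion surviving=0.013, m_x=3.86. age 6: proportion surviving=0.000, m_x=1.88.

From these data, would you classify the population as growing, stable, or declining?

R0 = Σ lx·mx = 0 + 1.03283 + 0.99636 + 0.66748 + 0.2076 + 0.05018 + 0 = 2.95445
R0 > 1, so the population is growing.

growing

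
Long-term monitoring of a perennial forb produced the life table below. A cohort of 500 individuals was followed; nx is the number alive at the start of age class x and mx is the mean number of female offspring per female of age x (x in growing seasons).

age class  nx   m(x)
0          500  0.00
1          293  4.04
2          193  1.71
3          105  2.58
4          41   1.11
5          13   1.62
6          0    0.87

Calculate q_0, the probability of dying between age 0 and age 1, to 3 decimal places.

0.414

lx = nx/n0 = nx/500: 1, 0.586, 0.386, 0.21, 0.082, 0.026, 0
q_0 = (l_0 − l_1) / l_0 = (1 − 0.586) / 1
     = 0.414 / 1 = 0.414 → 0.414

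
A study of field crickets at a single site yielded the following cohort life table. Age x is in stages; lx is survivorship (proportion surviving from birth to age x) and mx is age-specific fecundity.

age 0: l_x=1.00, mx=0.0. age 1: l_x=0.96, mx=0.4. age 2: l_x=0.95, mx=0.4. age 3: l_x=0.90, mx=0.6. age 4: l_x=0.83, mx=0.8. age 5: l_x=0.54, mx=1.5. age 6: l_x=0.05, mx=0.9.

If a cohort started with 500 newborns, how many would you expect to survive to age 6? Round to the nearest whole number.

25

Expected survivors = N0 · l_6 = 500 × 0.05 = 25 → 25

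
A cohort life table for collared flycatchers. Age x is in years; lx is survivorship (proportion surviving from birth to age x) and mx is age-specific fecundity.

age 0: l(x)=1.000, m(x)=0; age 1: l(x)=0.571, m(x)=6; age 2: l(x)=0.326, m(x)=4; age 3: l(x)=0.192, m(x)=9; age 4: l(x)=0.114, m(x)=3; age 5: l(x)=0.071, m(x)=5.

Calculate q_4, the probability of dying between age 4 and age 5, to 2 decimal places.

q_4 = (l_4 − l_5) / l_4 = (0.114 − 0.071) / 0.114
     = 0.043 / 0.114 = 0.377193… → 0.38

0.38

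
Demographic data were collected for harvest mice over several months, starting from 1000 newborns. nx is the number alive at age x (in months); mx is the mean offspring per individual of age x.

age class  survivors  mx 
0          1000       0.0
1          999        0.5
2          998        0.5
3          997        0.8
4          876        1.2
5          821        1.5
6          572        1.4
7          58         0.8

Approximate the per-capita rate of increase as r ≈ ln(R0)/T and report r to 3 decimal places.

lx = nx/n0 = nx/1000: 1, 0.999, 0.998, 0.997, 0.876, 0.821, 0.572, 0.058
R0 = Σ lx·mx = 0 + 0.4995 + 0.499 + 0.7976 + 1.0512 + 1.2315 + 0.8008 + 0.0464 = 4.926
Σ x·lx·mx = 19.3822; T = 19.3822/4.926 = 3.93467…
r ≈ ln(R0)/T = ln(4.926)/3.93467… = 0.40525… → 0.405

0.405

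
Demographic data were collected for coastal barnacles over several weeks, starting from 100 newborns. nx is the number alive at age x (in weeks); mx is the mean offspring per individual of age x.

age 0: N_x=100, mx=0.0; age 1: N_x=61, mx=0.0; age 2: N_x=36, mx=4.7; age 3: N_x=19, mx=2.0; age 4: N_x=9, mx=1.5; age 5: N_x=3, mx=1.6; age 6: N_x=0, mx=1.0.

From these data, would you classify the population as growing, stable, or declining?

growing

lx = nx/n0 = nx/100: 1, 0.61, 0.36, 0.19, 0.09, 0.03, 0
R0 = Σ lx·mx = 0 + 0 + 1.692 + 0.38 + 0.135 + 0.048 + 0 = 2.255
R0 > 1, so the population is growing.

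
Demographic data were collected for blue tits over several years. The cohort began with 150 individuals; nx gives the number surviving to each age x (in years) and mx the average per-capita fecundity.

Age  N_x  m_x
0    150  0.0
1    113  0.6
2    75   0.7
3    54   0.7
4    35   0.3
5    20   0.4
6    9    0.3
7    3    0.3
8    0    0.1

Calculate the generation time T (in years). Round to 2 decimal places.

2.17

lx = nx/n0 = nx/150: 1, 0.75333…, 0.5, 0.36, 0.23333…, 0.13333…, 0.06, 0.02, 0
lx·mx: 0, 0.452…, 0.35, 0.252, 0.07…, 0.053333…, 0.018, 0.006, 0 → R0 = 1.201333…
x·lx·mx: 0, 0.452…, 0.7, 0.756, 0.28…, 0.266667…, 0.108, 0.042, 0 → Σ = 2.604667…
T = 2.604667… / 1.201333… = 2.168147… → 2.17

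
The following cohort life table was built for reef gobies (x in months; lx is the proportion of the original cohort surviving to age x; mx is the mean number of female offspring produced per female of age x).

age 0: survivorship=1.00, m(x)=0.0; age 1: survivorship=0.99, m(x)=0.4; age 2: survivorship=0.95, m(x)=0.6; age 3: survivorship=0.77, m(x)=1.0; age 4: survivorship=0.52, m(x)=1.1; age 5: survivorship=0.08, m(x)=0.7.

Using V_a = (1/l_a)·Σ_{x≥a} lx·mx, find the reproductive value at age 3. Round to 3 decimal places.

1.816

lx·mx for x ≥ 3: 0.77, 0.572, 0.056 → sum = 1.398
V_3 = 1.398 / l_3 = 1.398 / 0.77 = 1.815584… → 1.816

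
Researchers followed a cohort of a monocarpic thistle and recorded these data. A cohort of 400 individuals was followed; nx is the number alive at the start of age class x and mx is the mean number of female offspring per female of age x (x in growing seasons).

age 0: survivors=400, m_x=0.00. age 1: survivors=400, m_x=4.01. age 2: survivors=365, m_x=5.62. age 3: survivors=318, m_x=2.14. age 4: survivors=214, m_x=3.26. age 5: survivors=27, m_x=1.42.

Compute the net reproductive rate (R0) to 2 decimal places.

12.68

lx = nx/n0 = nx/400: 1, 1, 0.9125, 0.795, 0.535, 0.0675
lx·mx by age: 0, 4.01, 5.12825, 1.7013, 1.7441, 0.09585
R0 = Σ lx·mx = 12.6795 → 12.68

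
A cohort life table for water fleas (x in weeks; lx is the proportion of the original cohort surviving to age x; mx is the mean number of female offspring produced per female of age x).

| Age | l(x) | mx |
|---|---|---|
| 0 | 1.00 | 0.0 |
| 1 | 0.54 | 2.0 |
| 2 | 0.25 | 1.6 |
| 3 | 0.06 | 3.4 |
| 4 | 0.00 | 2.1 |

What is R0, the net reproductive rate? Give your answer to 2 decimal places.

lx·mx by age: 0, 1.08, 0.4, 0.204, 0
R0 = Σ lx·mx = 1.684 → 1.68

1.68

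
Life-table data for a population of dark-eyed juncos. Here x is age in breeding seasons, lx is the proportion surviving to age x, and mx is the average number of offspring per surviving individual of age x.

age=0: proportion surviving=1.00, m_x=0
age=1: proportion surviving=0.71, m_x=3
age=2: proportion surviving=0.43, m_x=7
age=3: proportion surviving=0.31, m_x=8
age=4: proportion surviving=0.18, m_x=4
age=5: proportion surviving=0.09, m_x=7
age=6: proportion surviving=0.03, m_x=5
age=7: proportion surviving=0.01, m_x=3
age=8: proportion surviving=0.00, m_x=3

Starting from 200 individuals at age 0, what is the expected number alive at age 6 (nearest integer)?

Expected survivors = N0 · l_6 = 200 × 0.03 = 6 → 6

6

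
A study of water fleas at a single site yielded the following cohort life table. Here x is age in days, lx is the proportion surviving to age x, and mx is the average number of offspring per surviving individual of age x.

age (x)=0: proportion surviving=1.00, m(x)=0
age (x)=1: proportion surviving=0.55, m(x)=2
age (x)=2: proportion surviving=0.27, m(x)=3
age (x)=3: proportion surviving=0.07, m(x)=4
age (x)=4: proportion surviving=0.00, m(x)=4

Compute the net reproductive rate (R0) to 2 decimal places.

2.19

lx·mx by age: 0, 1.1, 0.81, 0.28, 0
R0 = Σ lx·mx = 2.19 → 2.19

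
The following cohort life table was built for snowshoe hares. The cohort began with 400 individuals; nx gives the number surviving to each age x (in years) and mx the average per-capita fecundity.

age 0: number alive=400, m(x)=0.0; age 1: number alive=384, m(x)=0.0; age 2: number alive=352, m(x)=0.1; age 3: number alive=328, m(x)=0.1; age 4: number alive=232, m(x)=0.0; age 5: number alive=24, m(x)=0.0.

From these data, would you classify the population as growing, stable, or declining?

lx = nx/n0 = nx/400: 1, 0.96, 0.88, 0.82, 0.58, 0.06
R0 = Σ lx·mx = 0 + 0 + 0.088 + 0.082 + 0 + 0 = 0.17
R0 < 1, so the population is declining.

declining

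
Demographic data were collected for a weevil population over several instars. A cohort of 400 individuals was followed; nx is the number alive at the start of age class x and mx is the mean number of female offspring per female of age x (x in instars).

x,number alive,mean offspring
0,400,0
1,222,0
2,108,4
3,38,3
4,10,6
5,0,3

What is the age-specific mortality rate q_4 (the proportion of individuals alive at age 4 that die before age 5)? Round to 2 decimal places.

1.00

lx = nx/n0 = nx/400: 1, 0.555, 0.27, 0.095, 0.025, 0
q_4 = (l_4 − l_5) / l_4 = (0.025 − 0) / 0.025
     = 0.025 / 0.025 = 1 → 1.00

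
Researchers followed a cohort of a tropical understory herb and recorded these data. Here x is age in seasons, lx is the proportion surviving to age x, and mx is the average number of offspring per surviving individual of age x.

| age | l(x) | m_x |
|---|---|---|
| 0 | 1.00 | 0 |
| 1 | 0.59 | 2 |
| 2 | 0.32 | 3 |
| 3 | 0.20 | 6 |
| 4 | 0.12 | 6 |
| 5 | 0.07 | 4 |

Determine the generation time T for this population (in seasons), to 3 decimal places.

lx·mx: 0, 1.18, 0.96, 1.2, 0.72, 0.28 → R0 = 4.34
x·lx·mx: 0, 1.18, 1.92, 3.6, 2.88, 1.4 → Σ = 10.98
T = 10.98 / 4.34 = 2.529954… → 2.530

2.530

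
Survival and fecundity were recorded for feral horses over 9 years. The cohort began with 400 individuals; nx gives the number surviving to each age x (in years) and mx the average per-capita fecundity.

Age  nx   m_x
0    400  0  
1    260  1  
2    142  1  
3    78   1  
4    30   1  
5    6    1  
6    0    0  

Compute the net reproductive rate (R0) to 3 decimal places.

lx = nx/n0 = nx/400: 1, 0.65, 0.355, 0.195, 0.075, 0.015, 0
lx·mx by age: 0, 0.65, 0.355, 0.195, 0.075, 0.015, 0
R0 = Σ lx·mx = 1.29 → 1.290

1.290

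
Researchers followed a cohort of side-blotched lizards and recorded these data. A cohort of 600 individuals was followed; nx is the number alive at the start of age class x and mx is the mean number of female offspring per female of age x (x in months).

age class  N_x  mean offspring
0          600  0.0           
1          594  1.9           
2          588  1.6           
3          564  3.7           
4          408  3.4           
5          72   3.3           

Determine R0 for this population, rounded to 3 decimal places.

9.635

lx = nx/n0 = nx/600: 1, 0.99, 0.98, 0.94, 0.68, 0.12
lx·mx by age: 0, 1.881, 1.568, 3.478, 2.312, 0.396
R0 = Σ lx·mx = 9.635 → 9.635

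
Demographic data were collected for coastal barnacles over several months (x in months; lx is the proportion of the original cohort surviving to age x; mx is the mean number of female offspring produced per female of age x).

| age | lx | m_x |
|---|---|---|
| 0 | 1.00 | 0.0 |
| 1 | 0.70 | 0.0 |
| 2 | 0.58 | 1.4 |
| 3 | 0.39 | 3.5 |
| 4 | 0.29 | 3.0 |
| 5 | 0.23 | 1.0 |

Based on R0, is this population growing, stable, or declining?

growing

R0 = Σ lx·mx = 0 + 0 + 0.812 + 1.365 + 0.87 + 0.23 = 3.277
R0 > 1, so the population is growing.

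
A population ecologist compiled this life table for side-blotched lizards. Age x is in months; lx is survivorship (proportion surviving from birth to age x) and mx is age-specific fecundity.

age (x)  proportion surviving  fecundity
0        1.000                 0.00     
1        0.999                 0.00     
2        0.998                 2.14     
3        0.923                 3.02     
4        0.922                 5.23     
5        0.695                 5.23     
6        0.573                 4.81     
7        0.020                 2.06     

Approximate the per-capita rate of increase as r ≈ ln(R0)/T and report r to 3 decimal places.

R0 = Σ lx·mx = 0 + 0 + 2.13572 + 2.78746 + 4.82206 + 3.63485 + 2.75613 + 0.0412 = 16.17742
Σ x·lx·mx = 66.92149; T = 66.92149/16.17742 = 4.13672…
r ≈ ln(R0)/T = ln(16.17742)/4.13672… = 0.6729… → 0.673

0.673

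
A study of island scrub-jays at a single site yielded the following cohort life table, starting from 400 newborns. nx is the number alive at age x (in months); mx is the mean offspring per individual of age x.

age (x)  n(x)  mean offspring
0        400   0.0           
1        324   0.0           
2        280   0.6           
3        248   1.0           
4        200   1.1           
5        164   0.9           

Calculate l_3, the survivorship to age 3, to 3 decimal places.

l_3 = n_3/n_0 = 248/400 = 0.62 → 0.620

0.620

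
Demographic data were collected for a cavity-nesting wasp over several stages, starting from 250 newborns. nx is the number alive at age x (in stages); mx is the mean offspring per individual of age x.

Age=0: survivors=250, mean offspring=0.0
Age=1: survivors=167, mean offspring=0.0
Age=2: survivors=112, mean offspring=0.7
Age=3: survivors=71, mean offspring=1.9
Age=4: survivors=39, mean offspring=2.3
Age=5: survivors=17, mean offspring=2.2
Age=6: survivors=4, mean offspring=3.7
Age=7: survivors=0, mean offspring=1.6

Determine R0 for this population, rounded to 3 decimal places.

1.421

lx = nx/n0 = nx/250: 1, 0.668, 0.448, 0.284, 0.156, 0.068, 0.016, 0
lx·mx by age: 0, 0, 0.3136, 0.5396, 0.3588, 0.1496, 0.0592, 0
R0 = Σ lx·mx = 1.4208 → 1.421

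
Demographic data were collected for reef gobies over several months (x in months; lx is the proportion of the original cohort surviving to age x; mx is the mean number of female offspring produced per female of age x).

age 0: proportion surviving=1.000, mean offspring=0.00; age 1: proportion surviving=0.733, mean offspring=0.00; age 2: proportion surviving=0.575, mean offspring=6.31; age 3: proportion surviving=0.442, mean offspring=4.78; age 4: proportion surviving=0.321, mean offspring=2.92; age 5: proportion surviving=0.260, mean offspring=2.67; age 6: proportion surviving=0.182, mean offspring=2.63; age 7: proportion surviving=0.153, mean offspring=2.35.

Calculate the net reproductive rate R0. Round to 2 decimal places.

lx·mx by age: 0, 0, 3.62825, 2.11276, 0.93732, 0.6942, 0.47866, 0.35955
R0 = Σ lx·mx = 8.21074 → 8.21

8.21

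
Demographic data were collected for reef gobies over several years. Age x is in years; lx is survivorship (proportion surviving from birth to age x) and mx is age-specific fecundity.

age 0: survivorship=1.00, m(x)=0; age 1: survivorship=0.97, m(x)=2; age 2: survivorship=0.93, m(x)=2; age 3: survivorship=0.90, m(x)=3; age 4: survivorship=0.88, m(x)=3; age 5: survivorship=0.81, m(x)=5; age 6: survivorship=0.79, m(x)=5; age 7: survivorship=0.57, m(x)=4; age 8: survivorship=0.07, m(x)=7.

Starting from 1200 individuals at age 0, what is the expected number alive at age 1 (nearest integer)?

Expected survivors = N0 · l_1 = 1200 × 0.97 = 1164 → 1164

1164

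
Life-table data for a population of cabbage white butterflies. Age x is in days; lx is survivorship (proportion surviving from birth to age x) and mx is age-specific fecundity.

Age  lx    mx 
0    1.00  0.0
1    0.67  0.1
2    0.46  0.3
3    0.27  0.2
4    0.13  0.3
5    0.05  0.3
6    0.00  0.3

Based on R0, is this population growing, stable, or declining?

R0 = Σ lx·mx = 0 + 0.067 + 0.138 + 0.054 + 0.039 + 0.015 + 0 = 0.313
R0 < 1, so the population is declining.

declining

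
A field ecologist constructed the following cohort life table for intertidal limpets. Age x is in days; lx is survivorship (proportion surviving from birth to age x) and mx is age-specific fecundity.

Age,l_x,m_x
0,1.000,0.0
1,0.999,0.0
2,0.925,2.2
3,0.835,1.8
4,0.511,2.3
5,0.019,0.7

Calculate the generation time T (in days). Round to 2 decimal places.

2.82

lx·mx: 0, 0, 2.035, 1.503, 1.1753, 0.0133 → R0 = 4.7266
x·lx·mx: 0, 0, 4.07, 4.509, 4.7012, 0.0665 → Σ = 13.3467
T = 13.3467 / 4.7266 = 2.823742… → 2.82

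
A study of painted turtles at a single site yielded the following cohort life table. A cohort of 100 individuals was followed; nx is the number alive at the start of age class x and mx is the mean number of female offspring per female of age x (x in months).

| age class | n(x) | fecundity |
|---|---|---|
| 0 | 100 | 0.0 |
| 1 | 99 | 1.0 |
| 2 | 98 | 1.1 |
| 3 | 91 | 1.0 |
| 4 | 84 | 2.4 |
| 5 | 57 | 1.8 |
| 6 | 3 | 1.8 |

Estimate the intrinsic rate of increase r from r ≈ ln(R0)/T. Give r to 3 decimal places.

lx = nx/n0 = nx/100: 1, 0.99, 0.98, 0.91, 0.84, 0.57, 0.03
R0 = Σ lx·mx = 0 + 0.99 + 1.078 + 0.91 + 2.016 + 1.026 + 0.054 = 6.074
Σ x·lx·mx = 19.394; T = 19.394/6.074 = 3.19295…
r ≈ ln(R0)/T = ln(6.074)/3.19295… = 0.565… → 0.565

0.565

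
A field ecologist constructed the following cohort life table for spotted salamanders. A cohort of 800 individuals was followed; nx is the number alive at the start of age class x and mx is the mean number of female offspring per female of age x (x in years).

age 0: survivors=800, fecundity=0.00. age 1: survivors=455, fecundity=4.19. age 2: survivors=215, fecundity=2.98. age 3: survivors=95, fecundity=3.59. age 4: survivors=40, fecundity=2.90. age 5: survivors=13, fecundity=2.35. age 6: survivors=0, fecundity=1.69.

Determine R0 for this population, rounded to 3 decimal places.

lx = nx/n0 = nx/800: 1, 0.56875, 0.26875, 0.11875, 0.05, 0.01625, 0
lx·mx by age: 0, 2.383063…, 0.800875…, 0.426313…, 0.145, 0.038188…, 0
R0 = Σ lx·mx = 3.793438… → 3.793

3.793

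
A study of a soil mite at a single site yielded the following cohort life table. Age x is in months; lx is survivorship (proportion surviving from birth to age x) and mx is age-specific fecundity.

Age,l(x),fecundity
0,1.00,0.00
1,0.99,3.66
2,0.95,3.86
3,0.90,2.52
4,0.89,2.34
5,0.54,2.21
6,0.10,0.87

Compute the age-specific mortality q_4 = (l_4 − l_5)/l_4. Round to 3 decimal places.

q_4 = (l_4 − l_5) / l_4 = (0.89 − 0.54) / 0.89
     = 0.35 / 0.89 = 0.393258… → 0.393

0.393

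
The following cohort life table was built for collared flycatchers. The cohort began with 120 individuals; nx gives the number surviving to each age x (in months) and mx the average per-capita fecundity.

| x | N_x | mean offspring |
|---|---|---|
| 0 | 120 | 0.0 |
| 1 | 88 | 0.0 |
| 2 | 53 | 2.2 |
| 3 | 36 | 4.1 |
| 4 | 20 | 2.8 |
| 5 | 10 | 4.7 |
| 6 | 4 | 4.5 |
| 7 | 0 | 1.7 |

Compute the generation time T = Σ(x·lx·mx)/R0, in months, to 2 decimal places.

3.23

lx = nx/n0 = nx/120: 1, 0.73333…, 0.44167…, 0.3, 0.16667…, 0.08333…, 0.03333…, 0
lx·mx: 0, 0, 0.971667…, 1.23, 0.466667…, 0.391667…, 0.15…, 0 → R0 = 3.21…
x·lx·mx: 0, 0, 1.943333…, 3.69, 1.866667…, 1.958333…, 0.9…, 0 → Σ = 10.358333…
T = 10.358333… / 3.21… = 3.226895… → 3.23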